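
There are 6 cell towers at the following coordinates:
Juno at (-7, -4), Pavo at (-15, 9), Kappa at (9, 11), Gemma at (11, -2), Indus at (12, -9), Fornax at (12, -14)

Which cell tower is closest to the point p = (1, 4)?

Compare squared distances (the ordering matches that of the actual distances):
d²(p, Juno) = (1−(-7))² + (4−(-4))² = 64 + 64 = 128
d²(p, Pavo) = (1−(-15))² + (4−9)² = 256 + 25 = 281
d²(p, Kappa) = (1−9)² + (4−11)² = 64 + 49 = 113
d²(p, Gemma) = (1−11)² + (4−(-2))² = 100 + 36 = 136
d²(p, Indus) = (1−12)² + (4−(-9))² = 121 + 169 = 290
d²(p, Fornax) = (1−12)² + (4−(-14))² = 121 + 324 = 445
Minimum is at Kappa.

Kappa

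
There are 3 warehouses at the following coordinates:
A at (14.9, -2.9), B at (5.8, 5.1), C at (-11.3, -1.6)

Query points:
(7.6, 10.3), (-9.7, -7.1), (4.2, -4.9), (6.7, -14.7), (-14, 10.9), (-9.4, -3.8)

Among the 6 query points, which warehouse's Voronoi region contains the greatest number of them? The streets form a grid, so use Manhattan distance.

(7.6, 10.3) — d to each: A:20.5, B:7, C:30.8 → nearest is B
(-9.7, -7.1) — d to each: A:28.8, B:27.7, C:7.1 → nearest is C
(4.2, -4.9) — d to each: A:12.7, B:11.6, C:18.8 → nearest is B
(6.7, -14.7) — d to each: A:20, B:20.7, C:31.1 → nearest is A
(-14, 10.9) — d to each: A:42.7, B:25.6, C:15.2 → nearest is C
(-9.4, -3.8) — d to each: A:25.2, B:24.1, C:4.1 → nearest is C
Tally — A:1, B:2, C:3. C captures the most (3).

C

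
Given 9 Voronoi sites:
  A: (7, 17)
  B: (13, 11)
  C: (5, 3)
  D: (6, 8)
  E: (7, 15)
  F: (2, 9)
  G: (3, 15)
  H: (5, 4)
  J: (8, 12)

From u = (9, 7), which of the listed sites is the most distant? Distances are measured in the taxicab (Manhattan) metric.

G

d(u,A) = 2 + 10 = 12
d(u,B) = 4 + 4 = 8
d(u,C) = 4 + 4 = 8
d(u,D) = 3 + 1 = 4
d(u,E) = 2 + 8 = 10
d(u,F) = 7 + 2 = 9
d(u,G) = 6 + 8 = 14
d(u,H) = 4 + 3 = 7
d(u,J) = 1 + 5 = 6
The largest is to G.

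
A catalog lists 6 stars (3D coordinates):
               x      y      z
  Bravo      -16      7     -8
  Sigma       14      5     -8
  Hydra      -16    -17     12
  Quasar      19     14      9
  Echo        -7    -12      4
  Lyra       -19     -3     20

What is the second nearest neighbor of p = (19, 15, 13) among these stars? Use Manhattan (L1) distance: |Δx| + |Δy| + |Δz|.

Sigma

d(p, Bravo) = 35 + 8 + 21 = 64
d(p, Sigma) = 5 + 10 + 21 = 36
d(p, Hydra) = 35 + 32 + 1 = 68
d(p, Quasar) = 0 + 1 + 4 = 5
d(p, Echo) = 26 + 27 + 9 = 62
d(p, Lyra) = 38 + 18 + 7 = 63
Sorted ascending: Quasar, Sigma, Echo, … — the second-nearest is Sigma.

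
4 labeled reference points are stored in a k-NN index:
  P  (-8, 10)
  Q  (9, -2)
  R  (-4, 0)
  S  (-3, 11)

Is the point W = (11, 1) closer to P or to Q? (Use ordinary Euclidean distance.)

Compare squared distances:
|WP|² = (11−(-8))² + (1−10)² = 361 + 81 = 442
|WQ|² = (11−9)² + (1−(-2))² = 4 + 9 = 13
442 > 13, so Q is closer.

Q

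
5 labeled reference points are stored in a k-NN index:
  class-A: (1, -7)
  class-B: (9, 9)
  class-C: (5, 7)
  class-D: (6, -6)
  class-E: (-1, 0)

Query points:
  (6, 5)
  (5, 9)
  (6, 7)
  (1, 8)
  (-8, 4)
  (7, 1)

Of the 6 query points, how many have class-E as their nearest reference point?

1

(6, 5) — d² to each: class-A:169, class-B:25, class-C:5, class-D:121, class-E:74 → nearest is class-C
(5, 9) — d² to each: class-A:272, class-B:16, class-C:4, class-D:226, class-E:117 → nearest is class-C
(6, 7) — d² to each: class-A:221, class-B:13, class-C:1, class-D:169, class-E:98 → nearest is class-C
(1, 8) — d² to each: class-A:225, class-B:65, class-C:17, class-D:221, class-E:68 → nearest is class-C
(-8, 4) — d² to each: class-A:202, class-B:314, class-C:178, class-D:296, class-E:65 → nearest is class-E
(7, 1) — d² to each: class-A:100, class-B:68, class-C:40, class-D:50, class-E:65 → nearest is class-C
1 of the 6 points has class-E as nearest.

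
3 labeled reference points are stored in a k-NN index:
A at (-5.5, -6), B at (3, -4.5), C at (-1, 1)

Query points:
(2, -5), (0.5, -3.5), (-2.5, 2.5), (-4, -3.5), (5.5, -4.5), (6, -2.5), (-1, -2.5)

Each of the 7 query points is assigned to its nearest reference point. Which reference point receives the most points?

B

(2, -5) — d² to each: A:57.25, B:1.25, C:45 → nearest is B
(0.5, -3.5) — d² to each: A:42.25, B:7.25, C:22.5 → nearest is B
(-2.5, 2.5) — d² to each: A:81.25, B:79.25, C:4.5 → nearest is C
(-4, -3.5) — d² to each: A:8.5, B:50, C:29.25 → nearest is A
(5.5, -4.5) — d² to each: A:123.25, B:6.25, C:72.5 → nearest is B
(6, -2.5) — d² to each: A:144.5, B:13, C:61.25 → nearest is B
(-1, -2.5) — d² to each: A:32.5, B:20, C:12.25 → nearest is C
Tally — A:1, B:4, C:2. B captures the most (4).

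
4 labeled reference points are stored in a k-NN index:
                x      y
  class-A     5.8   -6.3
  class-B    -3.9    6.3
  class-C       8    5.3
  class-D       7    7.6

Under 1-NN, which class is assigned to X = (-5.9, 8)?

Compare squared distances (the ordering matches that of the actual distances):
d²(X, class-A) = (-5.9−5.8)² + (8−(-6.3))² = 136.89 + 204.49 = 341.38
d²(X, class-B) = (-5.9−(-3.9))² + (8−6.3)² = 4 + 2.89 = 6.89
d²(X, class-C) = (-5.9−8)² + (8−5.3)² = 193.21 + 7.29 = 200.5
d²(X, class-D) = (-5.9−7)² + (8−7.6)² = 166.41 + 0.16 = 166.57
The smallest is to class-B, so X lies in the Voronoi region of class-B.

class-B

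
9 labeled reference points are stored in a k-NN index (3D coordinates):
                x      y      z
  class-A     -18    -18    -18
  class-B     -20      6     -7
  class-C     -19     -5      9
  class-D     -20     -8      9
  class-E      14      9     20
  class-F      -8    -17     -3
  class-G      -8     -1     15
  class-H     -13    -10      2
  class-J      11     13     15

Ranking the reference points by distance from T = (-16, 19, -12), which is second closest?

Since √ is increasing, it suffices to compare squared distances:
d²(T, class-A) = (-16−(-18))² + (19−(-18))² + (-12−(-18))² = 4 + 1369 + 36 = 1409
d²(T, class-B) = (-16−(-20))² + (19−6)² + (-12−(-7))² = 16 + 169 + 25 = 210
d²(T, class-C) = (-16−(-19))² + (19−(-5))² + (-12−9)² = 9 + 576 + 441 = 1026
d²(T, class-D) = (-16−(-20))² + (19−(-8))² + (-12−9)² = 16 + 729 + 441 = 1186
d²(T, class-E) = (-16−14)² + (19−9)² + (-12−20)² = 900 + 100 + 1024 = 2024
d²(T, class-F) = (-16−(-8))² + (19−(-17))² + (-12−(-3))² = 64 + 1296 + 81 = 1441
d²(T, class-G) = (-16−(-8))² + (19−(-1))² + (-12−15)² = 64 + 400 + 729 = 1193
d²(T, class-H) = (-16−(-13))² + (19−(-10))² + (-12−2)² = 9 + 841 + 196 = 1046
d²(T, class-J) = (-16−11)² + (19−13)² + (-12−15)² = 729 + 36 + 729 = 1494
Sorted ascending: class-B, class-C, class-H, … — the second-nearest is class-C.

class-C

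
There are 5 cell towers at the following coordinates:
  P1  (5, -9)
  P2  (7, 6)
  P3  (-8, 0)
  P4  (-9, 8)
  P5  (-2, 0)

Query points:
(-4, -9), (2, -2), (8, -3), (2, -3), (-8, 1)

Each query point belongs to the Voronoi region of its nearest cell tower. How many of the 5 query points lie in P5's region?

(-4, -9) — d² to each: P1:81, P2:346, P3:97, P4:314, P5:85 → nearest is P1
(2, -2) — d² to each: P1:58, P2:89, P3:104, P4:221, P5:20 → nearest is P5
(8, -3) — d² to each: P1:45, P2:82, P3:265, P4:410, P5:109 → nearest is P1
(2, -3) — d² to each: P1:45, P2:106, P3:109, P4:242, P5:25 → nearest is P5
(-8, 1) — d² to each: P1:269, P2:250, P3:1, P4:50, P5:37 → nearest is P3
2 of the 5 points have P5 as nearest.

2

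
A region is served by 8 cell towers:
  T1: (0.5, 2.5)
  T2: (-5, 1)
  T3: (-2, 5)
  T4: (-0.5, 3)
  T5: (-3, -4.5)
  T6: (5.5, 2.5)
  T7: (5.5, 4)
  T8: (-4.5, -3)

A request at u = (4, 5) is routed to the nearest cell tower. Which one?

T7

Squared Euclidean distances:
|uT1|² = 12.25 + 6.25 = 18.5
|uT2|² = 81 + 16 = 97
|uT3|² = 36 + 0 = 36
|uT4|² = 20.25 + 4 = 24.25
|uT5|² = 49 + 90.25 = 139.25
|uT6|² = 2.25 + 6.25 = 8.5
|uT7|² = 2.25 + 1 = 3.25
|uT8|² = 72.25 + 64 = 136.25
T7 is nearest.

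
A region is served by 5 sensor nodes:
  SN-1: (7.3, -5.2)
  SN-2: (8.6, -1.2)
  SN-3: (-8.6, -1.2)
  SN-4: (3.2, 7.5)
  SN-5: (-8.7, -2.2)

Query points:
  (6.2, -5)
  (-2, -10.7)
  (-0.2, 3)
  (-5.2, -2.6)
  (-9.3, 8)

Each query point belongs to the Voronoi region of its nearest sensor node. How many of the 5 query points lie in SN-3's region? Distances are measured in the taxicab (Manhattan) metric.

(6.2, -5) — d to each: SN-1:1.3, SN-2:6.2, SN-3:18.6, SN-4:15.5, SN-5:17.7 → nearest is SN-1
(-2, -10.7) — d to each: SN-1:14.8, SN-2:20.1, SN-3:16.1, SN-4:23.4, SN-5:15.2 → nearest is SN-1
(-0.2, 3) — d to each: SN-1:15.7, SN-2:13, SN-3:12.6, SN-4:7.9, SN-5:13.7 → nearest is SN-4
(-5.2, -2.6) — d to each: SN-1:15.1, SN-2:15.2, SN-3:4.8, SN-4:18.5, SN-5:3.9 → nearest is SN-5
(-9.3, 8) — d to each: SN-1:29.8, SN-2:27.1, SN-3:9.9, SN-4:13, SN-5:10.8 → nearest is SN-3
1 of the 5 points has SN-3 as nearest.

1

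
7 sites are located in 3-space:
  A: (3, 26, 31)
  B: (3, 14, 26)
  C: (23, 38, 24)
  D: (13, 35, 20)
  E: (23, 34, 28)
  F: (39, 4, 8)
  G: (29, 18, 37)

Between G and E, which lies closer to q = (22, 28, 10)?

Compare squared distances:
|qG|² = (22−29)² + (28−18)² + (10−37)² = 49 + 100 + 729 = 878
|qE|² = (22−23)² + (28−34)² + (10−28)² = 1 + 36 + 324 = 361
878 > 361, so E is closer.

E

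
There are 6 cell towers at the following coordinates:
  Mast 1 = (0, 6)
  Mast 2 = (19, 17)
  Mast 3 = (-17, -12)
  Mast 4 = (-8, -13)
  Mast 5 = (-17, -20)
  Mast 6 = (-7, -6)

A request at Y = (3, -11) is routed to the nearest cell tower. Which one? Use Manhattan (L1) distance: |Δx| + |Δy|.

Mast 4

d(Y, Mast 1) = |3−0| + |-11−6| = 3 + 17 = 20
d(Y, Mast 2) = |3−19| + |-11−17| = 16 + 28 = 44
d(Y, Mast 3) = |3−(-17)| + |-11−(-12)| = 20 + 1 = 21
d(Y, Mast 4) = |3−(-8)| + |-11−(-13)| = 11 + 2 = 13
d(Y, Mast 5) = |3−(-17)| + |-11−(-20)| = 20 + 9 = 29
d(Y, Mast 6) = |3−(-7)| + |-11−(-6)| = 10 + 5 = 15
Mast 4 is nearest.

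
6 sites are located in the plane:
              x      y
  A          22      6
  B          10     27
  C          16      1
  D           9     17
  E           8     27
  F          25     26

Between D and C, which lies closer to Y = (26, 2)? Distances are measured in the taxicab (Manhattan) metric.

d(Y,D) = |26−9| + |2−17| = 17 + 15 = 32
d(Y,C) = |26−16| + |2−1| = 10 + 1 = 11
32 > 11, so C is closer.

C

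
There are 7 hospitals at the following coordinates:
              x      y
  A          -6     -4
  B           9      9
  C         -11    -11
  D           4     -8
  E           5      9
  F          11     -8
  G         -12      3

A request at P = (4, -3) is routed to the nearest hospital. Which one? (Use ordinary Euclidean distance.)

Since √ is increasing, it suffices to compare squared distances:
|PA|² = (4−(-6))² + (-3−(-4))² = 100 + 1 = 101
|PB|² = (4−9)² + (-3−9)² = 25 + 144 = 169
|PC|² = (4−(-11))² + (-3−(-11))² = 225 + 64 = 289
|PD|² = (4−4)² + (-3−(-8))² = 0 + 25 = 25
|PE|² = (4−5)² + (-3−9)² = 1 + 144 = 145
|PF|² = (4−11)² + (-3−(-8))² = 49 + 25 = 74
|PG|² = (4−(-12))² + (-3−3)² = 256 + 36 = 292
Minimum is at D.

D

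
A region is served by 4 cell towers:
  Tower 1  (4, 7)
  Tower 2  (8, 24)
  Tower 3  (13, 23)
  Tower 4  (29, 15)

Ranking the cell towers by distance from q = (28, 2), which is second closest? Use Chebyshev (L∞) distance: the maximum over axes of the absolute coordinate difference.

d(q, Tower 1) = max(24, 5) = 24
d(q, Tower 2) = max(20, 22) = 22
d(q, Tower 3) = max(15, 21) = 21
d(q, Tower 4) = max(1, 13) = 13
Sorted ascending: Tower 4, Tower 3, Tower 2, … — the second-nearest is Tower 3.

Tower 3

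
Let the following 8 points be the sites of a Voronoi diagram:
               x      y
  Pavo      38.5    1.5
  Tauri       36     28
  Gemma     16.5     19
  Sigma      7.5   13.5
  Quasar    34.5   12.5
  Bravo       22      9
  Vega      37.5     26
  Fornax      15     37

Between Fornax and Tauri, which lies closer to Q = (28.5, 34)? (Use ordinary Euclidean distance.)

Tauri

Compare squared distances:
d²(Q, Fornax) = (28.5−15)² + (34−37)² = 182.25 + 9 = 191.25
d²(Q, Tauri) = (28.5−36)² + (34−28)² = 56.25 + 36 = 92.25
191.25 > 92.25, so Tauri is closer.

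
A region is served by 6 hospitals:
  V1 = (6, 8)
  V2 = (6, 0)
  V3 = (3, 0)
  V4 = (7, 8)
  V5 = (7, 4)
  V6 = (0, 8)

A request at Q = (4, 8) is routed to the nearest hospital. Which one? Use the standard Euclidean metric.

Since √ is increasing, it suffices to compare squared distances:
|QV1|² = 4 + 0 = 4
|QV2|² = 4 + 64 = 68
|QV3|² = 1 + 64 = 65
|QV4|² = 9 + 0 = 9
|QV5|² = 9 + 16 = 25
|QV6|² = 16 + 0 = 16
V1 is nearest.

V1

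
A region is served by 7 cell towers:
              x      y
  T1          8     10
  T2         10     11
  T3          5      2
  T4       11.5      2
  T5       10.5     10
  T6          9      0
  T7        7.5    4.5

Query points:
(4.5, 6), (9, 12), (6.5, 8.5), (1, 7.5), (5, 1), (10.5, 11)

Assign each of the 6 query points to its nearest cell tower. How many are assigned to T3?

(4.5, 6) — d² to each: T1:28.25, T2:55.25, T3:16.25, T4:65, T5:52, T6:56.25, T7:11.25 → nearest is T7
(9, 12) — d² to each: T1:5, T2:2, T3:116, T4:106.25, T5:6.25, T6:144, T7:58.5 → nearest is T2
(6.5, 8.5) — d² to each: T1:4.5, T2:18.5, T3:44.5, T4:67.25, T5:18.25, T6:78.5, T7:17 → nearest is T1
(1, 7.5) — d² to each: T1:55.25, T2:93.25, T3:46.25, T4:140.5, T5:96.5, T6:120.25, T7:51.25 → nearest is T3
(5, 1) — d² to each: T1:90, T2:125, T3:1, T4:43.25, T5:111.25, T6:17, T7:18.5 → nearest is T3
(10.5, 11) — d² to each: T1:7.25, T2:0.25, T3:111.25, T4:82, T5:1, T6:123.25, T7:51.25 → nearest is T2
2 of the 6 points have T3 as nearest.

2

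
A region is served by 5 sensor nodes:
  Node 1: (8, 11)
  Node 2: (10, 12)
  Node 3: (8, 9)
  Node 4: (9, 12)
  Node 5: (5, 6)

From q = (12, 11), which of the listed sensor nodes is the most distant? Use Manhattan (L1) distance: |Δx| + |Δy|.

d(q, Node 1) = |12−8| + |11−11| = 4 + 0 = 4
d(q, Node 2) = |12−10| + |11−12| = 2 + 1 = 3
d(q, Node 3) = |12−8| + |11−9| = 4 + 2 = 6
d(q, Node 4) = |12−9| + |11−12| = 3 + 1 = 4
d(q, Node 5) = |12−5| + |11−6| = 7 + 5 = 12
The largest is to Node 5.

Node 5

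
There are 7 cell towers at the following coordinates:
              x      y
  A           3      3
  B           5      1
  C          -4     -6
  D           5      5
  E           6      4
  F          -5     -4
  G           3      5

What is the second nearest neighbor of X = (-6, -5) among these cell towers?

Compare squared distances (the ordering matches that of the actual distances):
|XA|² = (-6−3)² + (-5−3)² = 81 + 64 = 145
|XB|² = (-6−5)² + (-5−1)² = 121 + 36 = 157
|XC|² = (-6−(-4))² + (-5−(-6))² = 4 + 1 = 5
|XD|² = (-6−5)² + (-5−5)² = 121 + 100 = 221
|XE|² = (-6−6)² + (-5−4)² = 144 + 81 = 225
|XF|² = (-6−(-5))² + (-5−(-4))² = 1 + 1 = 2
|XG|² = (-6−3)² + (-5−5)² = 81 + 100 = 181
Sorted ascending: F, C, A, … — the second-nearest is C.

C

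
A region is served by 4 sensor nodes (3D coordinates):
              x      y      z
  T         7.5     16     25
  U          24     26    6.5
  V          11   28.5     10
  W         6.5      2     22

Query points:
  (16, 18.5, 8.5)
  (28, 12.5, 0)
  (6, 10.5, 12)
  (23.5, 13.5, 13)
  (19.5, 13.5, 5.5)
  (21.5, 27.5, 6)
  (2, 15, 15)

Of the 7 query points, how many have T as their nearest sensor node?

1

(16, 18.5, 8.5) — d² to each: T:350.75, U:124.25, V:127.25, W:544.75 → nearest is U
(28, 12.5, 0) — d² to each: T:1057.5, U:240.5, V:645, W:1056.5 → nearest is U
(6, 10.5, 12) — d² to each: T:201.5, U:594.5, V:353, W:172.5 → nearest is W
(23.5, 13.5, 13) — d² to each: T:406.25, U:198.75, V:390.25, W:502.25 → nearest is U
(19.5, 13.5, 5.5) — d² to each: T:530.5, U:177.5, V:317.5, W:573.5 → nearest is U
(21.5, 27.5, 6) — d² to each: T:689.25, U:8.75, V:127.25, W:1131.25 → nearest is U
(2, 15, 15) — d² to each: T:131.25, U:677.25, V:288.25, W:238.25 → nearest is T
1 of the 7 points has T as nearest.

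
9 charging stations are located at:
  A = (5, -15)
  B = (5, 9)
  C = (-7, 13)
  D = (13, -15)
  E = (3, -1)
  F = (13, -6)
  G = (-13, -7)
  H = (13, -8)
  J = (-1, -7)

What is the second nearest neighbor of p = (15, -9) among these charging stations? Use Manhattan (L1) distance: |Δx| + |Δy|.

d(p,A) = |15−5| + |-9−(-15)| = 10 + 6 = 16
d(p,B) = |15−5| + |-9−9| = 10 + 18 = 28
d(p,C) = |15−(-7)| + |-9−13| = 22 + 22 = 44
d(p,D) = |15−13| + |-9−(-15)| = 2 + 6 = 8
d(p,E) = |15−3| + |-9−(-1)| = 12 + 8 = 20
d(p,F) = |15−13| + |-9−(-6)| = 2 + 3 = 5
d(p,G) = |15−(-13)| + |-9−(-7)| = 28 + 2 = 30
d(p,H) = |15−13| + |-9−(-8)| = 2 + 1 = 3
d(p,J) = |15−(-1)| + |-9−(-7)| = 16 + 2 = 18
Sorted ascending: H, F, D, … — the second-nearest is F.

F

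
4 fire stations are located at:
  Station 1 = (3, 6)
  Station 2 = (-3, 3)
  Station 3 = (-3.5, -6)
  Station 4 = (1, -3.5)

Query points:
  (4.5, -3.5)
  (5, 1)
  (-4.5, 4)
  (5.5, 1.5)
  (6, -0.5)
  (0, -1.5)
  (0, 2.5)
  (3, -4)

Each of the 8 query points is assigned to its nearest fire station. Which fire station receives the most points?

(4.5, -3.5) — d² to each: Station 1:92.5, Station 2:98.5, Station 3:70.25, Station 4:12.25 → nearest is Station 4
(5, 1) — d² to each: Station 1:29, Station 2:68, Station 3:121.25, Station 4:36.25 → nearest is Station 1
(-4.5, 4) — d² to each: Station 1:60.25, Station 2:3.25, Station 3:101, Station 4:86.5 → nearest is Station 2
(5.5, 1.5) — d² to each: Station 1:26.5, Station 2:74.5, Station 3:137.25, Station 4:45.25 → nearest is Station 1
(6, -0.5) — d² to each: Station 1:51.25, Station 2:93.25, Station 3:120.5, Station 4:34 → nearest is Station 4
(0, -1.5) — d² to each: Station 1:65.25, Station 2:29.25, Station 3:32.5, Station 4:5 → nearest is Station 4
(0, 2.5) — d² to each: Station 1:21.25, Station 2:9.25, Station 3:84.5, Station 4:37 → nearest is Station 2
(3, -4) — d² to each: Station 1:100, Station 2:85, Station 3:46.25, Station 4:4.25 → nearest is Station 4
Tally — Station 1:2, Station 2:2, Station 4:4. Station 4 captures the most (4).

Station 4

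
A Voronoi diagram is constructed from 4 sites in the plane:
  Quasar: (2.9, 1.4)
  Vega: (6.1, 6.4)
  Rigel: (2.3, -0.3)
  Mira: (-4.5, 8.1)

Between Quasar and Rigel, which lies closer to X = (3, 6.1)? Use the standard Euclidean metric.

Compare squared distances:
d²(X, Quasar) = (3−2.9)² + (6.1−1.4)² = 0.01 + 22.09 = 22.1
d²(X, Rigel) = (3−2.3)² + (6.1−(-0.3))² = 0.49 + 40.96 = 41.45
22.1 < 41.45, so Quasar is closer.

Quasar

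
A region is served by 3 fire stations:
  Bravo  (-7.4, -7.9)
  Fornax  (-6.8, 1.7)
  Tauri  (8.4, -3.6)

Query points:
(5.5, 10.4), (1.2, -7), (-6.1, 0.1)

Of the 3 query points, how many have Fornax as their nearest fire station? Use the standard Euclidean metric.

(5.5, 10.4) — d² to each: Bravo:501.3, Fornax:226.98, Tauri:204.41 → nearest is Tauri
(1.2, -7) — d² to each: Bravo:74.77, Fornax:139.69, Tauri:63.4 → nearest is Tauri
(-6.1, 0.1) — d² to each: Bravo:65.69, Fornax:3.05, Tauri:223.94 → nearest is Fornax
1 of the 3 points has Fornax as nearest.

1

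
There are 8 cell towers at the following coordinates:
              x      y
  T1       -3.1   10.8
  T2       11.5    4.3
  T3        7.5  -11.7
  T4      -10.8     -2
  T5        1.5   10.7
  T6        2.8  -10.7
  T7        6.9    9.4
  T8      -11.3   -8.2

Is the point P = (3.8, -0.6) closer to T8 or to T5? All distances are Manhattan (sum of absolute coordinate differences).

d(P,T8) = |3.8−(-11.3)| + |-0.6−(-8.2)| = 15.1 + 7.6 = 22.7
d(P,T5) = |3.8−1.5| + |-0.6−10.7| = 2.3 + 11.3 = 13.6
22.7 > 13.6, so T5 is closer.

T5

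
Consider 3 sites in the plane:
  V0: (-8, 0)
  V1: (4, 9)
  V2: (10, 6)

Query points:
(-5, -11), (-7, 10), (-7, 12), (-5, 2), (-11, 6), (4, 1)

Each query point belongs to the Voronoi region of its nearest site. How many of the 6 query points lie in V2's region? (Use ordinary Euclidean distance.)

1

(-5, -11) — d² to each: V0:130, V1:481, V2:514 → nearest is V0
(-7, 10) — d² to each: V0:101, V1:122, V2:305 → nearest is V0
(-7, 12) — d² to each: V0:145, V1:130, V2:325 → nearest is V1
(-5, 2) — d² to each: V0:13, V1:130, V2:241 → nearest is V0
(-11, 6) — d² to each: V0:45, V1:234, V2:441 → nearest is V0
(4, 1) — d² to each: V0:145, V1:64, V2:61 → nearest is V2
1 of the 6 points has V2 as nearest.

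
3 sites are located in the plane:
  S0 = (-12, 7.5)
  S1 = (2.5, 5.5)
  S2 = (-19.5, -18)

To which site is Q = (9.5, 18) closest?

S1

Compare squared distances (the ordering matches that of the actual distances):
|QS0|² = (9.5−(-12))² + (18−7.5)² = 462.25 + 110.25 = 572.5
|QS1|² = (9.5−2.5)² + (18−5.5)² = 49 + 156.25 = 205.25
|QS2|² = (9.5−(-19.5))² + (18−(-18))² = 841 + 1296 = 2137
S1 is nearest.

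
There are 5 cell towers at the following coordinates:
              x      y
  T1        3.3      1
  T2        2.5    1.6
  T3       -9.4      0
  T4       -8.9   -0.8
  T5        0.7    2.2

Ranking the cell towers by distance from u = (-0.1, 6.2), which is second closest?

T2

Squared Euclidean distances:
|uT1|² = (-0.1−3.3)² + (6.2−1)² = 11.56 + 27.04 = 38.6
|uT2|² = (-0.1−2.5)² + (6.2−1.6)² = 6.76 + 21.16 = 27.92
|uT3|² = (-0.1−(-9.4))² + (6.2−0)² = 86.49 + 38.44 = 124.93
|uT4|² = (-0.1−(-8.9))² + (6.2−(-0.8))² = 77.44 + 49 = 126.44
|uT5|² = (-0.1−0.7)² + (6.2−2.2)² = 0.64 + 16 = 16.64
Sorted ascending: T5, T2, T1, … — the second-nearest is T2.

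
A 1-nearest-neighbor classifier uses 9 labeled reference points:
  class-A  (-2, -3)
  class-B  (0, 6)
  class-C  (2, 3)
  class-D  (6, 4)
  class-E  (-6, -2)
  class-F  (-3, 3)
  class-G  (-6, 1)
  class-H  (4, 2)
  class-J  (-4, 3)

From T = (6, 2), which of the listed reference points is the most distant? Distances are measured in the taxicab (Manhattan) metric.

d(T, class-A) = |6−(-2)| + |2−(-3)| = 8 + 5 = 13
d(T, class-B) = |6−0| + |2−6| = 6 + 4 = 10
d(T, class-C) = |6−2| + |2−3| = 4 + 1 = 5
d(T, class-D) = |6−6| + |2−4| = 0 + 2 = 2
d(T, class-E) = |6−(-6)| + |2−(-2)| = 12 + 4 = 16
d(T, class-F) = |6−(-3)| + |2−3| = 9 + 1 = 10
d(T, class-G) = |6−(-6)| + |2−1| = 12 + 1 = 13
d(T, class-H) = |6−4| + |2−2| = 2 + 0 = 2
d(T, class-J) = |6−(-4)| + |2−3| = 10 + 1 = 11
The largest is to class-E.

class-E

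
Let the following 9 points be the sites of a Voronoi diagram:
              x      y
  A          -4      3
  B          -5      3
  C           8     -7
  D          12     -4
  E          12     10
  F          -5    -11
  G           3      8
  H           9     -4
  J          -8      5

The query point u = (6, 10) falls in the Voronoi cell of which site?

G

Squared Euclidean distances:
|uA|² = 100 + 49 = 149
|uB|² = 121 + 49 = 170
|uC|² = 4 + 289 = 293
|uD|² = 36 + 196 = 232
|uE|² = 36 + 0 = 36
|uF|² = 121 + 441 = 562
|uG|² = 9 + 4 = 13
|uH|² = 9 + 196 = 205
|uJ|² = 196 + 25 = 221
Minimum is at G.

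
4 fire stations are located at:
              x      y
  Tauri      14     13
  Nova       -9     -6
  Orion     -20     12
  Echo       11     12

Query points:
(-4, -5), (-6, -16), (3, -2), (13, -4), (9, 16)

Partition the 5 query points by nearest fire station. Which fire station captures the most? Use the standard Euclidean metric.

Nova

(-4, -5) — d² to each: Tauri:648, Nova:26, Orion:545, Echo:514 → nearest is Nova
(-6, -16) — d² to each: Tauri:1241, Nova:109, Orion:980, Echo:1073 → nearest is Nova
(3, -2) — d² to each: Tauri:346, Nova:160, Orion:725, Echo:260 → nearest is Nova
(13, -4) — d² to each: Tauri:290, Nova:488, Orion:1345, Echo:260 → nearest is Echo
(9, 16) — d² to each: Tauri:34, Nova:808, Orion:857, Echo:20 → nearest is Echo
Tally — Nova:3, Echo:2. Nova captures the most (3).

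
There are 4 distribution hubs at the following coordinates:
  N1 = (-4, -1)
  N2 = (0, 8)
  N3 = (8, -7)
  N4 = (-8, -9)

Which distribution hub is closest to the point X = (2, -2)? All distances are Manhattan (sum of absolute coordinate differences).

N1

d(X,N1) = |2−(-4)| + |-2−(-1)| = 6 + 1 = 7
d(X,N2) = |2−0| + |-2−8| = 2 + 10 = 12
d(X,N3) = |2−8| + |-2−(-7)| = 6 + 5 = 11
d(X,N4) = |2−(-8)| + |-2−(-9)| = 10 + 7 = 17
Minimum is at N1.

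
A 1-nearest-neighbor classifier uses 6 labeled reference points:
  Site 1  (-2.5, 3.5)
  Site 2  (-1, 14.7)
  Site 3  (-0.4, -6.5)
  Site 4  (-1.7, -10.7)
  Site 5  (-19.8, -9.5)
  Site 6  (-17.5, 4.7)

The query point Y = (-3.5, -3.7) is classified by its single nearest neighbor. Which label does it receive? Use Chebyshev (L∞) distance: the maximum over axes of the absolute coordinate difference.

d(Y, Site 1) = max(1, 7.2) = 7.2
d(Y, Site 2) = max(2.5, 18.4) = 18.4
d(Y, Site 3) = max(3.1, 2.8) = 3.1
d(Y, Site 4) = max(1.8, 7) = 7
d(Y, Site 5) = max(16.3, 5.8) = 16.3
d(Y, Site 6) = max(14, 8.4) = 14
The smallest is to Site 3, so Y lies in the Voronoi region of Site 3.

Site 3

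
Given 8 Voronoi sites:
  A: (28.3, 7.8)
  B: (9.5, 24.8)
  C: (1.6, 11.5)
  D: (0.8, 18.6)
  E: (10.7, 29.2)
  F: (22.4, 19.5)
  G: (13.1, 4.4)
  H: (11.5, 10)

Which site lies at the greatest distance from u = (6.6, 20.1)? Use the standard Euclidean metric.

A

Since √ is increasing, it suffices to compare squared distances:
|uA|² = 470.89 + 151.29 = 622.18
|uB|² = 8.41 + 22.09 = 30.5
|uC|² = 25 + 73.96 = 98.96
|uD|² = 33.64 + 2.25 = 35.89
|uE|² = 16.81 + 82.81 = 99.62
|uF|² = 249.64 + 0.36 = 250
|uG|² = 42.25 + 246.49 = 288.74
|uH|² = 24.01 + 102.01 = 126.02
The largest is to A.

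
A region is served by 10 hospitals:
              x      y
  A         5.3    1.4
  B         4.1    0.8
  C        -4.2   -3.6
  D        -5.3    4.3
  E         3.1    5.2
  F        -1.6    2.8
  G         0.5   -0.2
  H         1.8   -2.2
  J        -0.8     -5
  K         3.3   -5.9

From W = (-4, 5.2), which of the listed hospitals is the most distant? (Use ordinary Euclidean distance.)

Squared Euclidean distances:
|WA|² = 86.49 + 14.44 = 100.93
|WB|² = 65.61 + 19.36 = 84.97
|WC|² = 0.04 + 77.44 = 77.48
|WD|² = 1.69 + 0.81 = 2.5
|WE|² = 50.41 + 0 = 50.41
|WF|² = 5.76 + 5.76 = 11.52
|WG|² = 20.25 + 29.16 = 49.41
|WH|² = 33.64 + 54.76 = 88.4
|WJ|² = 10.24 + 104.04 = 114.28
|WK|² = 53.29 + 123.21 = 176.5
The largest is to K.

K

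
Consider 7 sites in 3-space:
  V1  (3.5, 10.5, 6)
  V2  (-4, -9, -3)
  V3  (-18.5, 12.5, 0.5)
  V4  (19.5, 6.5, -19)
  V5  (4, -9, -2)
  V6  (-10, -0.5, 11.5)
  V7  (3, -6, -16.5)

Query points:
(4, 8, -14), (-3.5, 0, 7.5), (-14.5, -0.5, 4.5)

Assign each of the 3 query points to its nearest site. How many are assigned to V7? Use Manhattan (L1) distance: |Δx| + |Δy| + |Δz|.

(4, 8, -14) — d to each: V1:23, V2:36, V3:41.5, V4:22, V5:29, V6:48, V7:17.5 → nearest is V7
(-3.5, 0, 7.5) — d to each: V1:19, V2:20, V3:34.5, V4:56, V5:26, V6:11, V7:36.5 → nearest is V6
(-14.5, -0.5, 4.5) — d to each: V1:30.5, V2:26.5, V3:21, V4:64.5, V5:33.5, V6:11.5, V7:44 → nearest is V6
1 of the 3 points has V7 as nearest.

1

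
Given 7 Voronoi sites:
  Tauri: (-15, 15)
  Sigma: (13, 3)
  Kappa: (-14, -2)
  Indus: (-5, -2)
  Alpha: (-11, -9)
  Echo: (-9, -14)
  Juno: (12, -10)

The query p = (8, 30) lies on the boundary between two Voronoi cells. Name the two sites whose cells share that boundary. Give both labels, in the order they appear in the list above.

Squared distances from p to each site:
d²(p, Tauri) = (8−(-15))² + (30−15)² = 529 + 225 = 754
d²(p, Sigma) = (8−13)² + (30−3)² = 25 + 729 = 754
d²(p, Kappa) = (8−(-14))² + (30−(-2))² = 484 + 1024 = 1508
d²(p, Indus) = (8−(-5))² + (30−(-2))² = 169 + 1024 = 1193
d²(p, Alpha) = (8−(-11))² + (30−(-9))² = 361 + 1521 = 1882
d²(p, Echo) = (8−(-9))² + (30−(-14))² = 289 + 1936 = 2225
d²(p, Juno) = (8−12)² + (30−(-10))² = 16 + 1600 = 1616
p is equidistant from Tauri and Sigma (both at squared distance 754), and every other site is strictly farther — so p lies on the Tauri–Sigma Voronoi edge.

Tauri and Sigma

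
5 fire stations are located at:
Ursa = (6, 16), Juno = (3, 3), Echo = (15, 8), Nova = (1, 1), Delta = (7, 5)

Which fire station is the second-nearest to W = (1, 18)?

Delta

Compare squared distances (the ordering matches that of the actual distances):
d²(W, Ursa) = (1−6)² + (18−16)² = 25 + 4 = 29
d²(W, Juno) = (1−3)² + (18−3)² = 4 + 225 = 229
d²(W, Echo) = (1−15)² + (18−8)² = 196 + 100 = 296
d²(W, Nova) = (1−1)² + (18−1)² = 0 + 289 = 289
d²(W, Delta) = (1−7)² + (18−5)² = 36 + 169 = 205
Sorted ascending: Ursa, Delta, Juno, … — the second-nearest is Delta.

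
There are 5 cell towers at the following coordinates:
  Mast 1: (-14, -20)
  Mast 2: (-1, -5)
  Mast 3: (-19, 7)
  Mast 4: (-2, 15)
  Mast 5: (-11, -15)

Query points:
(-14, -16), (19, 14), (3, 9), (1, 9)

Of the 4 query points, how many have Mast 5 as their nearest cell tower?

1

(-14, -16) — d² to each: Mast 1:16, Mast 2:290, Mast 3:554, Mast 4:1105, Mast 5:10 → nearest is Mast 5
(19, 14) — d² to each: Mast 1:2245, Mast 2:761, Mast 3:1493, Mast 4:442, Mast 5:1741 → nearest is Mast 4
(3, 9) — d² to each: Mast 1:1130, Mast 2:212, Mast 3:488, Mast 4:61, Mast 5:772 → nearest is Mast 4
(1, 9) — d² to each: Mast 1:1066, Mast 2:200, Mast 3:404, Mast 4:45, Mast 5:720 → nearest is Mast 4
1 of the 4 points has Mast 5 as nearest.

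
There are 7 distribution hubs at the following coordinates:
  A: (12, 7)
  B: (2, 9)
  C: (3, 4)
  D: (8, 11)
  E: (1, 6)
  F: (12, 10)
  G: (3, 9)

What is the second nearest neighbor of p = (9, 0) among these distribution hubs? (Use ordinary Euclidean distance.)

Squared Euclidean distances:
|pA|² = (9−12)² + (0−7)² = 9 + 49 = 58
|pB|² = (9−2)² + (0−9)² = 49 + 81 = 130
|pC|² = (9−3)² + (0−4)² = 36 + 16 = 52
|pD|² = (9−8)² + (0−11)² = 1 + 121 = 122
|pE|² = (9−1)² + (0−6)² = 64 + 36 = 100
|pF|² = (9−12)² + (0−10)² = 9 + 100 = 109
|pG|² = (9−3)² + (0−9)² = 36 + 81 = 117
Sorted ascending: C, A, E, … — the second-nearest is A.

A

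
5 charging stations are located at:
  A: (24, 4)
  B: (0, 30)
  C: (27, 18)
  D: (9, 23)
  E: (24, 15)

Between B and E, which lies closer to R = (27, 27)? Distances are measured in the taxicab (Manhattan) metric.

d(R,B) = |27−0| + |27−30| = 27 + 3 = 30
d(R,E) = |27−24| + |27−15| = 3 + 12 = 15
30 > 15, so E is closer.

E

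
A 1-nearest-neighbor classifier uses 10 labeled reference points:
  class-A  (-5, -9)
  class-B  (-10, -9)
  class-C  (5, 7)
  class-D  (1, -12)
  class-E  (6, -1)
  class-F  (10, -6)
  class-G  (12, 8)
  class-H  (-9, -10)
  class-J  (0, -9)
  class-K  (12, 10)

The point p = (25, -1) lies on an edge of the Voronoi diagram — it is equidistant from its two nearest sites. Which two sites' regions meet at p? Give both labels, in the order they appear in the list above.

class-F and class-G

Squared distances from p to each site:
d²(p, class-A) = 900 + 64 = 964
d²(p, class-B) = 1225 + 64 = 1289
d²(p, class-C) = 400 + 64 = 464
d²(p, class-D) = 576 + 121 = 697
d²(p, class-E) = 361 + 0 = 361
d²(p, class-F) = 225 + 25 = 250
d²(p, class-G) = 169 + 81 = 250
d²(p, class-H) = 1156 + 81 = 1237
d²(p, class-J) = 625 + 64 = 689
d²(p, class-K) = 169 + 121 = 290
p is equidistant from class-F and class-G (both at squared distance 250), and every other site is strictly farther — so p lies on the class-F–class-G Voronoi edge.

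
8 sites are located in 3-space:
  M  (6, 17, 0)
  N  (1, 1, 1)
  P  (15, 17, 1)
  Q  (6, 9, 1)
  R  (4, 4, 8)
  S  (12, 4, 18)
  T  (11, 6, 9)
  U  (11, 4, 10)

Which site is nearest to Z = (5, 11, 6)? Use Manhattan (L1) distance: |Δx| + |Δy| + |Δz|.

d(Z,M) = |5−6| + |11−17| + |6−0| = 1 + 6 + 6 = 13
d(Z,N) = |5−1| + |11−1| + |6−1| = 4 + 10 + 5 = 19
d(Z,P) = |5−15| + |11−17| + |6−1| = 10 + 6 + 5 = 21
d(Z,Q) = |5−6| + |11−9| + |6−1| = 1 + 2 + 5 = 8
d(Z,R) = |5−4| + |11−4| + |6−8| = 1 + 7 + 2 = 10
d(Z,S) = |5−12| + |11−4| + |6−18| = 7 + 7 + 12 = 26
d(Z,T) = |5−11| + |11−6| + |6−9| = 6 + 5 + 3 = 14
d(Z,U) = |5−11| + |11−4| + |6−10| = 6 + 7 + 4 = 17
The smallest is to Q, so Z lies in the Voronoi region of Q.

Q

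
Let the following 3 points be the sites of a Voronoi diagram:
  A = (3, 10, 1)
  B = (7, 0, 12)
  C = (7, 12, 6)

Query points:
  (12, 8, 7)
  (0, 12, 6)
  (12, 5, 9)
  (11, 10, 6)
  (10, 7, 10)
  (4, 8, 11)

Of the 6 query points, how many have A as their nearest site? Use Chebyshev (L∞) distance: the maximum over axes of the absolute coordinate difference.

1

(12, 8, 7) — d to each: A:9, B:8, C:5 → nearest is C
(0, 12, 6) — d to each: A:5, B:12, C:7 → nearest is A
(12, 5, 9) — d to each: A:9, B:5, C:7 → nearest is B
(11, 10, 6) — d to each: A:8, B:10, C:4 → nearest is C
(10, 7, 10) — d to each: A:9, B:7, C:5 → nearest is C
(4, 8, 11) — d to each: A:10, B:8, C:5 → nearest is C
1 of the 6 points has A as nearest.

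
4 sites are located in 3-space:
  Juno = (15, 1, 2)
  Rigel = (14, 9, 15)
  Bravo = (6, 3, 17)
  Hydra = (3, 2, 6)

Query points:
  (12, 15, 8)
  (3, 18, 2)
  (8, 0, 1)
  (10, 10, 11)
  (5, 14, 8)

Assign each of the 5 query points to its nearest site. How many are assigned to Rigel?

2

(12, 15, 8) — d² to each: Juno:241, Rigel:89, Bravo:261, Hydra:254 → nearest is Rigel
(3, 18, 2) — d² to each: Juno:433, Rigel:371, Bravo:459, Hydra:272 → nearest is Hydra
(8, 0, 1) — d² to each: Juno:51, Rigel:313, Bravo:269, Hydra:54 → nearest is Juno
(10, 10, 11) — d² to each: Juno:187, Rigel:33, Bravo:101, Hydra:138 → nearest is Rigel
(5, 14, 8) — d² to each: Juno:305, Rigel:155, Bravo:203, Hydra:152 → nearest is Hydra
2 of the 5 points have Rigel as nearest.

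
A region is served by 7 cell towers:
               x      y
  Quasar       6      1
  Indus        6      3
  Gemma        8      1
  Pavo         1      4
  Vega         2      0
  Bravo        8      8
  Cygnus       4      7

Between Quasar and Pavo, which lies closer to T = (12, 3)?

Compare squared distances:
d²(T, Quasar) = (12−6)² + (3−1)² = 36 + 4 = 40
d²(T, Pavo) = (12−1)² + (3−4)² = 121 + 1 = 122
40 < 122, so Quasar is closer.

Quasar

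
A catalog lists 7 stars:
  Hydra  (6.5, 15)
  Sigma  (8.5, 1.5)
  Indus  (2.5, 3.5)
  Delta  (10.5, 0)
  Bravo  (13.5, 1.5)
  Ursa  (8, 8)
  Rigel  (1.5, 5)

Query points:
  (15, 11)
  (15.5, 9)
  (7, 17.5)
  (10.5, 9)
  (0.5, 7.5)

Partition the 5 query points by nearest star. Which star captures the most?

Ursa

(15, 11) — d² to each: Hydra:88.25, Sigma:132.5, Indus:212.5, Delta:141.25, Bravo:92.5, Ursa:58, Rigel:218.25 → nearest is Ursa
(15.5, 9) — d² to each: Hydra:117, Sigma:105.25, Indus:199.25, Delta:106, Bravo:60.25, Ursa:57.25, Rigel:212 → nearest is Ursa
(7, 17.5) — d² to each: Hydra:6.5, Sigma:258.25, Indus:216.25, Delta:318.5, Bravo:298.25, Ursa:91.25, Rigel:186.5 → nearest is Hydra
(10.5, 9) — d² to each: Hydra:52, Sigma:60.25, Indus:94.25, Delta:81, Bravo:65.25, Ursa:7.25, Rigel:97 → nearest is Ursa
(0.5, 7.5) — d² to each: Hydra:92.25, Sigma:100, Indus:20, Delta:156.25, Bravo:205, Ursa:56.5, Rigel:7.25 → nearest is Rigel
Tally — Hydra:1, Ursa:3, Rigel:1. Ursa captures the most (3).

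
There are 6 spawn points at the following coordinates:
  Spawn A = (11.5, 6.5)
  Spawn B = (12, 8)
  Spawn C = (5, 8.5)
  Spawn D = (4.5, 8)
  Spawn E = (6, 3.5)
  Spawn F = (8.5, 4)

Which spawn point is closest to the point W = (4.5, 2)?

Since √ is increasing, it suffices to compare squared distances:
d²(W, Spawn A) = (4.5−11.5)² + (2−6.5)² = 49 + 20.25 = 69.25
d²(W, Spawn B) = (4.5−12)² + (2−8)² = 56.25 + 36 = 92.25
d²(W, Spawn C) = (4.5−5)² + (2−8.5)² = 0.25 + 42.25 = 42.5
d²(W, Spawn D) = (4.5−4.5)² + (2−8)² = 0 + 36 = 36
d²(W, Spawn E) = (4.5−6)² + (2−3.5)² = 2.25 + 2.25 = 4.5
d²(W, Spawn F) = (4.5−8.5)² + (2−4)² = 16 + 4 = 20
The smallest is to Spawn E, so W lies in the Voronoi region of Spawn E.

Spawn E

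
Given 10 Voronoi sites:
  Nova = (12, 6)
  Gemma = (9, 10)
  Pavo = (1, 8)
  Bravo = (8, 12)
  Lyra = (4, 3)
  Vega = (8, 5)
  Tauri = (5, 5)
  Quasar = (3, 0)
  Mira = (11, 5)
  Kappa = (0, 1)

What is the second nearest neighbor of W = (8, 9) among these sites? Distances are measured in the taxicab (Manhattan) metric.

d(W, Nova) = 4 + 3 = 7
d(W, Gemma) = 1 + 1 = 2
d(W, Pavo) = 7 + 1 = 8
d(W, Bravo) = 0 + 3 = 3
d(W, Lyra) = 4 + 6 = 10
d(W, Vega) = 0 + 4 = 4
d(W, Tauri) = 3 + 4 = 7
d(W, Quasar) = 5 + 9 = 14
d(W, Mira) = 3 + 4 = 7
d(W, Kappa) = 8 + 8 = 16
Sorted ascending: Gemma, Bravo, Vega, … — the second-nearest is Bravo.

Bravo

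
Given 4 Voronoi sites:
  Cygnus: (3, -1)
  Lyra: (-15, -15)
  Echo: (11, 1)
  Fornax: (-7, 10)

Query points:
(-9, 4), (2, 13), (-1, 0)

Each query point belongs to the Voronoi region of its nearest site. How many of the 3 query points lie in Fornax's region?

(-9, 4) — d² to each: Cygnus:169, Lyra:397, Echo:409, Fornax:40 → nearest is Fornax
(2, 13) — d² to each: Cygnus:197, Lyra:1073, Echo:225, Fornax:90 → nearest is Fornax
(-1, 0) — d² to each: Cygnus:17, Lyra:421, Echo:145, Fornax:136 → nearest is Cygnus
2 of the 3 points have Fornax as nearest.

2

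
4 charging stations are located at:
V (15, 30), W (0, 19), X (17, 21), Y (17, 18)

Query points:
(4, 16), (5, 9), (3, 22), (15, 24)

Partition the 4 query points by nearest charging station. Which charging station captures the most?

W

(4, 16) — d² to each: V:317, W:25, X:194, Y:173 → nearest is W
(5, 9) — d² to each: V:541, W:125, X:288, Y:225 → nearest is W
(3, 22) — d² to each: V:208, W:18, X:197, Y:212 → nearest is W
(15, 24) — d² to each: V:36, W:250, X:13, Y:40 → nearest is X
Tally — W:3, X:1. W captures the most (3).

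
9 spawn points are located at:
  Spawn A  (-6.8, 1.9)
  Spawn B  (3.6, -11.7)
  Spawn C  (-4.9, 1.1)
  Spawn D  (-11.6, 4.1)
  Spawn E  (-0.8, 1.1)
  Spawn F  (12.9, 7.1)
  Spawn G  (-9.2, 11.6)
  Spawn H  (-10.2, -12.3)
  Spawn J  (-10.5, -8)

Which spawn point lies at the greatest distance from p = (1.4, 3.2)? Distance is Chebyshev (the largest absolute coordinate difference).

Spawn H

d(p, Spawn A) = max(8.2, 1.3) = 8.2
d(p, Spawn B) = max(2.2, 14.9) = 14.9
d(p, Spawn C) = max(6.3, 2.1) = 6.3
d(p, Spawn D) = max(13, 0.9) = 13
d(p, Spawn E) = max(2.2, 2.1) = 2.2
d(p, Spawn F) = max(11.5, 3.9) = 11.5
d(p, Spawn G) = max(10.6, 8.4) = 10.6
d(p, Spawn H) = max(11.6, 15.5) = 15.5
d(p, Spawn J) = max(11.9, 11.2) = 11.9
The largest is to Spawn H.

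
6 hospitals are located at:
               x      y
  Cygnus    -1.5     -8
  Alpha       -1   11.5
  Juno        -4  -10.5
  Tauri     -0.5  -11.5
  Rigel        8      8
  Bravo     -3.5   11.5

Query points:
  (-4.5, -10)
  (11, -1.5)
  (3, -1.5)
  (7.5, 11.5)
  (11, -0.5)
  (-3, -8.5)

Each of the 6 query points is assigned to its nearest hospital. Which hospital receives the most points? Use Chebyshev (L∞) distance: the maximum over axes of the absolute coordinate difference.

(-4.5, -10) — d to each: Cygnus:3, Alpha:21.5, Juno:0.5, Tauri:4, Rigel:18, Bravo:21.5 → nearest is Juno
(11, -1.5) — d to each: Cygnus:12.5, Alpha:13, Juno:15, Tauri:11.5, Rigel:9.5, Bravo:14.5 → nearest is Rigel
(3, -1.5) — d to each: Cygnus:6.5, Alpha:13, Juno:9, Tauri:10, Rigel:9.5, Bravo:13 → nearest is Cygnus
(7.5, 11.5) — d to each: Cygnus:19.5, Alpha:8.5, Juno:22, Tauri:23, Rigel:3.5, Bravo:11 → nearest is Rigel
(11, -0.5) — d to each: Cygnus:12.5, Alpha:12, Juno:15, Tauri:11.5, Rigel:8.5, Bravo:14.5 → nearest is Rigel
(-3, -8.5) — d to each: Cygnus:1.5, Alpha:20, Juno:2, Tauri:3, Rigel:16.5, Bravo:20 → nearest is Cygnus
Tally — Cygnus:2, Juno:1, Rigel:3. Rigel captures the most (3).

Rigel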